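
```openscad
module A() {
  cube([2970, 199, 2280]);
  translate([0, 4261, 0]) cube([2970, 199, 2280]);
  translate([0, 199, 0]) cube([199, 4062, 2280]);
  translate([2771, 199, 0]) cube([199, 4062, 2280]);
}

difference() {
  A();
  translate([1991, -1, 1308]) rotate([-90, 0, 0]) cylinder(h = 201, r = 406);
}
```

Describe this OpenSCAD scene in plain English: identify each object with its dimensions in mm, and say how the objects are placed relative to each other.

A is the wall frame of a small rectangular building: four walls, each 2280 mm tall and 199 mm thick, enclosing a footprint 2970 mm (x) by 4460 mm (y) outside-to-outside, with no floor or roof. The front and back walls (the −y and +y sides) span the full width; the two side walls fit between them.

The house frame has a circular hole of radius 406 mm through its front wall, centred at (x = 1991, z = 1308).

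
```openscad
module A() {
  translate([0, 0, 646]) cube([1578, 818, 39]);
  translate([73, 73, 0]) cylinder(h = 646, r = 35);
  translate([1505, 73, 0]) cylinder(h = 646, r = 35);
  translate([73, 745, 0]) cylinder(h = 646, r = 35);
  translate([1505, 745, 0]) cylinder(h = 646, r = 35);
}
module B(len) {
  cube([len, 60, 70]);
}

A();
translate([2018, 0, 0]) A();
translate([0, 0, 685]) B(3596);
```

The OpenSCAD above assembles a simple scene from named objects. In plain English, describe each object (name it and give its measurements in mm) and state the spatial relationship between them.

A is a table: top 1578 mm (x) × 818 mm (y), 39 mm thick, upper face at z = 685 mm, on four round legs of 70 mm diameter, each leg's bounding box inset 38 mm from the nearest pair of top edges, running from z = 0 to the bottom of the top.

B is a rectangular beam 3596 mm long (x), 60 mm deep (y), 70 mm thick (z).

The beam spans the tops of two tables placed 440 mm apart, resting at z = 685 mm.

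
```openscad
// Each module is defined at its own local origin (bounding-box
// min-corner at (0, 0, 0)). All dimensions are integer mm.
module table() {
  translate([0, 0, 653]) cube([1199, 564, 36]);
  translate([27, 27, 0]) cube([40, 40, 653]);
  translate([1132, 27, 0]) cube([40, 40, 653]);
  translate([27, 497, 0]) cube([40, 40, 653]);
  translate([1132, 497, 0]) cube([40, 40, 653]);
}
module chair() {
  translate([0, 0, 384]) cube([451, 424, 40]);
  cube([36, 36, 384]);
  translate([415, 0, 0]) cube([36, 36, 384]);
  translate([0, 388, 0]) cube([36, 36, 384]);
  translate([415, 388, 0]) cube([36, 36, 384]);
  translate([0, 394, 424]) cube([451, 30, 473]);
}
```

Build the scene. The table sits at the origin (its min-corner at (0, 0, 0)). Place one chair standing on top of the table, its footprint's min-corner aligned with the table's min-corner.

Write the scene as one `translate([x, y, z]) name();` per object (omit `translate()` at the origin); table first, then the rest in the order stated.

table();
translate([0, 0, 689]) chair();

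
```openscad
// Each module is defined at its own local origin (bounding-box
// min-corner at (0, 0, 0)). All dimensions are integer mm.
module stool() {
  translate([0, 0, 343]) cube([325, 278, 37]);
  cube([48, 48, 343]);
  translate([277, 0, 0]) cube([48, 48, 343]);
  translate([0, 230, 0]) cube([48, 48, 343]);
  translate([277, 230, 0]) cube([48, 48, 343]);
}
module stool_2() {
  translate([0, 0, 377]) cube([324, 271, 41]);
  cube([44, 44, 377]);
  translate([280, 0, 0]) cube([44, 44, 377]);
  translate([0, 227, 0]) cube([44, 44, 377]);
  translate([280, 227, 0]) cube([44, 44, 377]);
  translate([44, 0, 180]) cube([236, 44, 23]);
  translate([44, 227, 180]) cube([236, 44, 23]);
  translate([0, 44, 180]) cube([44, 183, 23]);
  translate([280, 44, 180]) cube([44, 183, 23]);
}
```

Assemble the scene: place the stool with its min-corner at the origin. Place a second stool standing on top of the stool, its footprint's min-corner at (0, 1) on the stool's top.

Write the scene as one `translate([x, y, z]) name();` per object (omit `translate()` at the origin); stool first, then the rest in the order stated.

stool();
translate([0, 1, 380]) stool_2();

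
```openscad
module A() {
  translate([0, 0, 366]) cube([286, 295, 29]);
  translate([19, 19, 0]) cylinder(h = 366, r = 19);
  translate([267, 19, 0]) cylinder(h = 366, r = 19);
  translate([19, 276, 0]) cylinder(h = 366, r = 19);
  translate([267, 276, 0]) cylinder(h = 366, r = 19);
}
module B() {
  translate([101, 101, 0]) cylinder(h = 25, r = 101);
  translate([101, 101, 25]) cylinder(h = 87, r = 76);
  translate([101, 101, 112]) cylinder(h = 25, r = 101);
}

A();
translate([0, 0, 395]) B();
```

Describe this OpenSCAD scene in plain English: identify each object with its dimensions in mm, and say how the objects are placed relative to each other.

A is a simple wooden stool: a rectangular seat 286 mm (x) by 295 mm (y), 29 mm thick, top face at z = 395 mm, on four round legs, each 38 mm in diameter. The legs rest on z = 0, each leg's axis is inset half a diameter from the nearest pair of seat edges (so the leg's bounding box is flush with the corner).

B is a spool: two coaxial disc flanges of radius 101 mm and thickness 25 mm, joined by a core cylinder of radius 76 mm and height 87 mm. The lower flange rests on z = 0 and the three cylinders share a vertical axis.

The spool is on top of the stool.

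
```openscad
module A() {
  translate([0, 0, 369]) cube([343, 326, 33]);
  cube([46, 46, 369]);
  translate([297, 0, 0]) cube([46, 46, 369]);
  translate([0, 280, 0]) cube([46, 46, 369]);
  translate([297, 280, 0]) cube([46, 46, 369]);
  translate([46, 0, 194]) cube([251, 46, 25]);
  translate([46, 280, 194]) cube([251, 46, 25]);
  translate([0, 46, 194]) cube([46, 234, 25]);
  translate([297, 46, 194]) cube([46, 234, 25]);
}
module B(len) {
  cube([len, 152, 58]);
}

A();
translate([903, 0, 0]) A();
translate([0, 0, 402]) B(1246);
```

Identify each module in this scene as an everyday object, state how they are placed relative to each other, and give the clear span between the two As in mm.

A is a stool. B is a beam. A beam spans the tops of two stools. The clear span between the two stools is 560 mm.

Second stool starts at x = 903; first ends at x = 343; clear span = 903 − 343 = 560 mm.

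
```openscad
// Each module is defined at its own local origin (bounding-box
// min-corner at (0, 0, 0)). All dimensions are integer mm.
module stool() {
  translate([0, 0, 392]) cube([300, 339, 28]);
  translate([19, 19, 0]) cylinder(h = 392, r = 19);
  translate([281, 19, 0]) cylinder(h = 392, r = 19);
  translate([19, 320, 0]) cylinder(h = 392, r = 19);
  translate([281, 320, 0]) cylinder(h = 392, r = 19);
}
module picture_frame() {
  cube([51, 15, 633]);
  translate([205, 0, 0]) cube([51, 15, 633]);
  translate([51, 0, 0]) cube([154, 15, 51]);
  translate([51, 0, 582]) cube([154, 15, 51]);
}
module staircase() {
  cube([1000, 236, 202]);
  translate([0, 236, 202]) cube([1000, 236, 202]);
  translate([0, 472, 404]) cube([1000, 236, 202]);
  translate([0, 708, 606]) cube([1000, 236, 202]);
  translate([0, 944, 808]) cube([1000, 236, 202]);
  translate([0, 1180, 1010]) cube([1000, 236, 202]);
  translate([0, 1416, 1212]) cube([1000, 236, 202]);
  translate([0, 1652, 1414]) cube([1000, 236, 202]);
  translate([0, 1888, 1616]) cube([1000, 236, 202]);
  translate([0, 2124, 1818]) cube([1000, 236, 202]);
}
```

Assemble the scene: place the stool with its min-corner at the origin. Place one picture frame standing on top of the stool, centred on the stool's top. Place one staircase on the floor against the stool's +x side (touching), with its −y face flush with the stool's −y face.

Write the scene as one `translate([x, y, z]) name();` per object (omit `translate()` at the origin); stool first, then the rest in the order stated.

stool();
translate([22, 162, 420]) picture_frame();
translate([300, 0, 0]) staircase();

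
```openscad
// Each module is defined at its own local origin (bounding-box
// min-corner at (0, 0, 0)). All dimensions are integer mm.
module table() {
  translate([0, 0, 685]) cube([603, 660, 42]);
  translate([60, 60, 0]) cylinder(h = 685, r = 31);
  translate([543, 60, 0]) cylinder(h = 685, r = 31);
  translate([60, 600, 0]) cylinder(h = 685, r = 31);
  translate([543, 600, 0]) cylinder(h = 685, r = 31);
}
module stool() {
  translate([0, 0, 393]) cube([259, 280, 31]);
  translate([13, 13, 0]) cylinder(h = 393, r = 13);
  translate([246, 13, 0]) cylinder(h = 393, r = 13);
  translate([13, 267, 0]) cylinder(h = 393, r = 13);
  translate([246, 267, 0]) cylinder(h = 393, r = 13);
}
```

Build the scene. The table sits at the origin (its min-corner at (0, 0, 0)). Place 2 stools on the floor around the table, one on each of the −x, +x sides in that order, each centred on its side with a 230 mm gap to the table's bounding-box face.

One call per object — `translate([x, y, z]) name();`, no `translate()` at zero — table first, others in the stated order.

table();
translate([-489, 190, 0]) stool();
translate([833, 190, 0]) stool();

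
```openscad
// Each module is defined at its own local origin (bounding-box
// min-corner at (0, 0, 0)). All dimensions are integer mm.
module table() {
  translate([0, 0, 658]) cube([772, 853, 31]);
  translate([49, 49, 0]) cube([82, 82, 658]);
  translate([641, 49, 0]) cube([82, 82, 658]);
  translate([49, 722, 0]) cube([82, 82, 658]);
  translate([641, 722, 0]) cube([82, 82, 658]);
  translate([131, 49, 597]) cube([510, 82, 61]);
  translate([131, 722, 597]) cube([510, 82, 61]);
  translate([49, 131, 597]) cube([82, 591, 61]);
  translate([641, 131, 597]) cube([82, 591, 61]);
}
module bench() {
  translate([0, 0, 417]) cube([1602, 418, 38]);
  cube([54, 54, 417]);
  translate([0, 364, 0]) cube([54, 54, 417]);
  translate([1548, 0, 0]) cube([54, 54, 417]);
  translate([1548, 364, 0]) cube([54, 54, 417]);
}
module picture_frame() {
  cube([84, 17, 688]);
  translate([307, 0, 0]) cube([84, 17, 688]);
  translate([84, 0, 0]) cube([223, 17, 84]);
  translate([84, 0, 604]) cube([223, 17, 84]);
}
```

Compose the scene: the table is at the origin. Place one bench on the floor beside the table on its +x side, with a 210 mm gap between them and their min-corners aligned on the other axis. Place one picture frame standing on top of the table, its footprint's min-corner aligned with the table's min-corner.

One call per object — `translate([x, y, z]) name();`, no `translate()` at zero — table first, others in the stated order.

table();
translate([982, 0, 0]) bench();
translate([0, 0, 689]) picture_frame();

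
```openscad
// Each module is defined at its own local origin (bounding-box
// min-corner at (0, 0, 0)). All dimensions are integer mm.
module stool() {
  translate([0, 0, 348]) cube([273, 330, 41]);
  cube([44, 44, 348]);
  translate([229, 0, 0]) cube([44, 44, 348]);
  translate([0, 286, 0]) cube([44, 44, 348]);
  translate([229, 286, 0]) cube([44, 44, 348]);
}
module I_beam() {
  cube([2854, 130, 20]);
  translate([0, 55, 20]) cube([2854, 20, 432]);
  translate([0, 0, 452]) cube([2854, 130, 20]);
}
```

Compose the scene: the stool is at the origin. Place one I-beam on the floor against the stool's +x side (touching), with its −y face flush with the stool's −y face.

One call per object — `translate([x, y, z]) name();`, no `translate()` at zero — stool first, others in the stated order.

stool();
translate([273, 0, 0]) I_beam();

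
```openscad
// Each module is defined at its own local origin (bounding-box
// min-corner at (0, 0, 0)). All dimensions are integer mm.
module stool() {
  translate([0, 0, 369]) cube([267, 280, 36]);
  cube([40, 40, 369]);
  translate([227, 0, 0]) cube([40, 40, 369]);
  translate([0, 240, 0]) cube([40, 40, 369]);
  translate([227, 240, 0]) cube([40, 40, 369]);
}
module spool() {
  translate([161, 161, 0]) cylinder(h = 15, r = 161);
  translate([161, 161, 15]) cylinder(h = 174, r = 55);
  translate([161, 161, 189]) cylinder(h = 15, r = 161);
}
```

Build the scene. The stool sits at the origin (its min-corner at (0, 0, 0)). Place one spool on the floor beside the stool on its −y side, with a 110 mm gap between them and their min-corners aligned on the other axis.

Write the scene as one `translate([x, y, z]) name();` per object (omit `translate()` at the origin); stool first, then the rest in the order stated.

stool();
translate([0, -432, 0]) spool();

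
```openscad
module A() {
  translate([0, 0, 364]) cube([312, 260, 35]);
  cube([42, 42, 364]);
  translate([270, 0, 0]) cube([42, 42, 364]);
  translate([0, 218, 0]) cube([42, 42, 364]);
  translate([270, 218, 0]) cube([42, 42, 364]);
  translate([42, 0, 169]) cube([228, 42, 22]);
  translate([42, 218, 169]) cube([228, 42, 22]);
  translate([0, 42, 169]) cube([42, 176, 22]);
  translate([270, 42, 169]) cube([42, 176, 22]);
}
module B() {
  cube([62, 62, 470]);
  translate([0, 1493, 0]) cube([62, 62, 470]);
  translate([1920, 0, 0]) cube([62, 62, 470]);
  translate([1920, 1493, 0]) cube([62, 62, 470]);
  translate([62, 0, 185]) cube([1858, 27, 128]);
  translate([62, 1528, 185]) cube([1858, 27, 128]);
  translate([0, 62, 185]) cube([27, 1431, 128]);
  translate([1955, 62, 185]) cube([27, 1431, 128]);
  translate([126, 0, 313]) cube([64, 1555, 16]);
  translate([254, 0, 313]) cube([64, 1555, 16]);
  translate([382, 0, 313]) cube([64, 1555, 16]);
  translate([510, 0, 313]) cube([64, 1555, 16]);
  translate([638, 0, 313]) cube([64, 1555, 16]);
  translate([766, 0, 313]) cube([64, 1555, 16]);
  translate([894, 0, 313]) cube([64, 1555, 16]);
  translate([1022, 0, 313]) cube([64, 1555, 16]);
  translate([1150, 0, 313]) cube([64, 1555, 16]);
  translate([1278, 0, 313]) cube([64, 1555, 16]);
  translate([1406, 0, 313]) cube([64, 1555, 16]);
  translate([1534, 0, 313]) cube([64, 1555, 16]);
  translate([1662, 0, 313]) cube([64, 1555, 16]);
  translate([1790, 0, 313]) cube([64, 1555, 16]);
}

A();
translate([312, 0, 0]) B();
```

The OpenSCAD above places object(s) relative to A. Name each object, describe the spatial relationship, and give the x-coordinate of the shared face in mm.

A is a stool. B is a bed frame. The bed frame is against the stool's +x side, with their −y faces flush. The x-coordinate of the shared face is 312 mm.

The stool's +x face and the bed frame's −x face are both at x = 312 mm.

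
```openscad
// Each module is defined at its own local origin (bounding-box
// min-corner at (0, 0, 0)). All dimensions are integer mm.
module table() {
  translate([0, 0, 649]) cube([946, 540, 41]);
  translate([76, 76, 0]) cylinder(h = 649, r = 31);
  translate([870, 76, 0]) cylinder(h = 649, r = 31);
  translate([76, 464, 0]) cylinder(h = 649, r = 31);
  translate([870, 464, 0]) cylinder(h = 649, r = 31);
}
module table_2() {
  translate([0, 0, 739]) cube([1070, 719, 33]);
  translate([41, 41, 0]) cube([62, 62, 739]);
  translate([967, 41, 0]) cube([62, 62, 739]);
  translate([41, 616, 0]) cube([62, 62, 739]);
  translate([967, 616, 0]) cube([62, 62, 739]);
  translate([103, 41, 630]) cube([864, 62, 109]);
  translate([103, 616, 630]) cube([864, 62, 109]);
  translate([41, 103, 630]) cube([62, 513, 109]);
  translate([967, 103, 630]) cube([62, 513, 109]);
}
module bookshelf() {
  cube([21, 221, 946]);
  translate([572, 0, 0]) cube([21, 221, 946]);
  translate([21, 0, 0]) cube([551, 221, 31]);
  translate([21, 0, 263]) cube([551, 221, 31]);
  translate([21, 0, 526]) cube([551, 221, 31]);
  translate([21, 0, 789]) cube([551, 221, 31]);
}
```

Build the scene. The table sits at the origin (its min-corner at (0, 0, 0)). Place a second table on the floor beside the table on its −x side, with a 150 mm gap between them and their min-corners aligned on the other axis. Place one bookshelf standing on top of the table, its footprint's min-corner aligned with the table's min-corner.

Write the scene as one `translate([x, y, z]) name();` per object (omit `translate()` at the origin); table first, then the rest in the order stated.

table();
translate([-1220, 0, 0]) table_2();
translate([0, 0, 690]) bookshelf();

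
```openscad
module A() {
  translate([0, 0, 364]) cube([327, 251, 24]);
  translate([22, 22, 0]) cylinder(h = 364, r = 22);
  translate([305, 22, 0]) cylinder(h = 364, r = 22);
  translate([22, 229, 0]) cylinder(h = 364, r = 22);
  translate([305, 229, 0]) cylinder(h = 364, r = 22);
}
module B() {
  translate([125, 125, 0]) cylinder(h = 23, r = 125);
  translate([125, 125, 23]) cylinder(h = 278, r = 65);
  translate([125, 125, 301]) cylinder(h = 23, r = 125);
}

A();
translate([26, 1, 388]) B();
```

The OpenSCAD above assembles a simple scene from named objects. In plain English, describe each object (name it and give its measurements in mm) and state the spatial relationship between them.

A is a four-legged stool. The seat is 327×251 mm, 24 mm thick, top at z = 388 mm. It stands on four round legs, each 44 mm in diameter, from z = 0 to the seat underside, each leg's axis is inset half a diameter from the nearest pair of seat edges (so the leg's bounding box is flush with the corner).

B is a spool: two coaxial disc flanges of radius 125 mm and thickness 23 mm, joined by a core cylinder of radius 65 mm and height 278 mm. The lower flange rests on z = 0 and the three cylinders share a vertical axis.

The spool is on top of the stool.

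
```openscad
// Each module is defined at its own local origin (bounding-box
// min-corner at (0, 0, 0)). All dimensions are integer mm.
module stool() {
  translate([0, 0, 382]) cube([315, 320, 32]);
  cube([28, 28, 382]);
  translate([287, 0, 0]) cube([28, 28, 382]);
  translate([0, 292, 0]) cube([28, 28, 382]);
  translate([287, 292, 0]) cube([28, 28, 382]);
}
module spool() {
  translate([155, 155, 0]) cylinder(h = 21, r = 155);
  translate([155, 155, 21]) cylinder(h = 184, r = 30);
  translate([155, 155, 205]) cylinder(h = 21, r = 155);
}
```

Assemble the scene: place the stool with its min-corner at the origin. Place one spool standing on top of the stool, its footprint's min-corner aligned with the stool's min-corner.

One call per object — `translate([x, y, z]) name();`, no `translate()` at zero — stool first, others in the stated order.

stool();
translate([0, 0, 414]) spool();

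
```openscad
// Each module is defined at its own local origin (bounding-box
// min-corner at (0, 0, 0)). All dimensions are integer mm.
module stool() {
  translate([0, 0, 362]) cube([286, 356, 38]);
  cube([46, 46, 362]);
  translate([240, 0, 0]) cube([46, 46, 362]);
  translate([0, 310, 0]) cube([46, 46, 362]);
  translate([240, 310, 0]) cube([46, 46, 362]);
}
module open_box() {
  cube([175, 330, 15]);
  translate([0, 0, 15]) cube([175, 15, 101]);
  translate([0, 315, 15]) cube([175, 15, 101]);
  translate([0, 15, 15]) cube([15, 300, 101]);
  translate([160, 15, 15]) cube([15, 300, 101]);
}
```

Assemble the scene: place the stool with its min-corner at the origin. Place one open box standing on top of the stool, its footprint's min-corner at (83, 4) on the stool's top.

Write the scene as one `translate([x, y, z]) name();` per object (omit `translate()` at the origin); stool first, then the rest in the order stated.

stool();
translate([83, 4, 400]) open_box();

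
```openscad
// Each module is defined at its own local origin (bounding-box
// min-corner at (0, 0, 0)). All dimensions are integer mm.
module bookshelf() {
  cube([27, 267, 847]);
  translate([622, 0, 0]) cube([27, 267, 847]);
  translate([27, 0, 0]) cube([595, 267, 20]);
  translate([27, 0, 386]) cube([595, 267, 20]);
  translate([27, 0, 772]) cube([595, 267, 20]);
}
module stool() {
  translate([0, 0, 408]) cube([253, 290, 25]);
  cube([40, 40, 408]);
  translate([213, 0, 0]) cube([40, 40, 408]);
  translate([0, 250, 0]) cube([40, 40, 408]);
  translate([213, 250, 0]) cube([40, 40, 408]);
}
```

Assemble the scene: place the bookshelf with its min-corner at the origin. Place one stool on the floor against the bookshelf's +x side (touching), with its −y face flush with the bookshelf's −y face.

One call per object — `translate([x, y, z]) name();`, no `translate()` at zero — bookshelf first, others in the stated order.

bookshelf();
translate([649, 0, 0]) stool();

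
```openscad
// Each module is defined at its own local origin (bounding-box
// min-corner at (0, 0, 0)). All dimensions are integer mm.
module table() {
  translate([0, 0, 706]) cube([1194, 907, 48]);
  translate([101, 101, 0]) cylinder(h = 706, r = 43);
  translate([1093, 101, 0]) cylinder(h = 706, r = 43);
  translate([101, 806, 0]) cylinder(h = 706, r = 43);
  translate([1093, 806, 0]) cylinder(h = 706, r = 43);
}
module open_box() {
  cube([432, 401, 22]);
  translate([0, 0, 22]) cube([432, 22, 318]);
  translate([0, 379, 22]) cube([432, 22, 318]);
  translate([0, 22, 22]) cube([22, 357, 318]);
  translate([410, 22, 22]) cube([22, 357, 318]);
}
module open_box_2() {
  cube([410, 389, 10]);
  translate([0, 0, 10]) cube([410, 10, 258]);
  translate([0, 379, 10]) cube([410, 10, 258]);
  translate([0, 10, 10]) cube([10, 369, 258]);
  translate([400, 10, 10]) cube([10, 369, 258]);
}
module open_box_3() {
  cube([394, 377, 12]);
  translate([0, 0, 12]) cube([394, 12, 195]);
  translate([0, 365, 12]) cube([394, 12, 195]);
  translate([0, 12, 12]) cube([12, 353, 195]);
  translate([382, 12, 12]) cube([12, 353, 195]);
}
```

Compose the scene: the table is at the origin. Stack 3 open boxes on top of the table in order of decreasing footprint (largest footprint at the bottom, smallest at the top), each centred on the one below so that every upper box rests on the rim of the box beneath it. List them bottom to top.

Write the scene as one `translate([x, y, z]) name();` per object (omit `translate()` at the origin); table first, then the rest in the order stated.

table();
translate([381, 253, 754]) open_box();
translate([392, 259, 1094]) open_box_2();
translate([400, 265, 1362]) open_box_3();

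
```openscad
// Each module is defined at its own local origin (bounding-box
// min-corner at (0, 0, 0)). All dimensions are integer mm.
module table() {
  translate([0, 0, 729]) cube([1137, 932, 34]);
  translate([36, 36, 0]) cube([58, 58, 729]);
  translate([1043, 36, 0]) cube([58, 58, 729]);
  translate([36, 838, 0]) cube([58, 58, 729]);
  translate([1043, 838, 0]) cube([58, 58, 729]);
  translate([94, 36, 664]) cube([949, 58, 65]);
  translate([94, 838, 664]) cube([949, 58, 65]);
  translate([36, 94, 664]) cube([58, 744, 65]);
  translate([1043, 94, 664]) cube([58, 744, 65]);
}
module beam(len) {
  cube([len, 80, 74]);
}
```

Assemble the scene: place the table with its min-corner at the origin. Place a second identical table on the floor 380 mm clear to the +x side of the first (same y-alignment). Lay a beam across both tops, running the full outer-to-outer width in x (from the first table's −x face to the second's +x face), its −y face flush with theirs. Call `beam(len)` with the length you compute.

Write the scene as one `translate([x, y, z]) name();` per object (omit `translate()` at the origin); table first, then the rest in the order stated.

table();
translate([1517, 0, 0]) table();
translate([0, 0, 763]) beam(2654);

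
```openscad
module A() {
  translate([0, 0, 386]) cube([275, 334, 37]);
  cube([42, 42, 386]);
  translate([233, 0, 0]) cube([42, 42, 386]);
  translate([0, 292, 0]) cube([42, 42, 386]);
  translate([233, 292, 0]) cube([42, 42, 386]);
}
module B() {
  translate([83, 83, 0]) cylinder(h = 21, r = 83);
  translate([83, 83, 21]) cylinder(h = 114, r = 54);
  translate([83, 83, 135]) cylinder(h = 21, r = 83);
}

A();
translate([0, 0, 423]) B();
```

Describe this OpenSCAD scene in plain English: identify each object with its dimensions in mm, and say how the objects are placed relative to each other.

A is a four-legged stool. The seat is a 275×334×37 mm slab whose top surface is at z = 423 mm; four square legs, each 42×42 mm in cross-section, run from the floor (z = 0) to the underside of the seat, each flush with a corner of the seat.

B is a spool: two coaxial disc flanges of radius 83 mm and thickness 21 mm, joined by a core cylinder of radius 54 mm and height 114 mm. The lower flange rests on z = 0 and the three cylinders share a vertical axis.

The spool is on top of the stool.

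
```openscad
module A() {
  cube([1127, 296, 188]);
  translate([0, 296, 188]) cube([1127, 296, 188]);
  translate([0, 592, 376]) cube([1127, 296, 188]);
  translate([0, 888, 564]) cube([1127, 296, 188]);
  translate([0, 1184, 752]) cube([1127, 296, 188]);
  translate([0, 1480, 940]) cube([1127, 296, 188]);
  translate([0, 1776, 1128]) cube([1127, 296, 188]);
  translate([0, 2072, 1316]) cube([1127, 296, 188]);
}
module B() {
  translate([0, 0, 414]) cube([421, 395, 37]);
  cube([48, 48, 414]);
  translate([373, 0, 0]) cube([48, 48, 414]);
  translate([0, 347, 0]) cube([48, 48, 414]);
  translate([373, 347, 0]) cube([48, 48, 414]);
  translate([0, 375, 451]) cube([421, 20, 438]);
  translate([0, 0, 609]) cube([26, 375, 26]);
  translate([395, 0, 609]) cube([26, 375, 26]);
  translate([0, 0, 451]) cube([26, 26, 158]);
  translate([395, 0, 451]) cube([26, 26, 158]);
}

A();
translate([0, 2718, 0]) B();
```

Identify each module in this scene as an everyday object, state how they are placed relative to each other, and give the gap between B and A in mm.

A is a staircase. B is a chair. The chair is on the floor beside the staircase on its +y side. The gap between the chair and the staircase is 350 mm.

The chair's nearest face is 350 mm from the staircase's +y face.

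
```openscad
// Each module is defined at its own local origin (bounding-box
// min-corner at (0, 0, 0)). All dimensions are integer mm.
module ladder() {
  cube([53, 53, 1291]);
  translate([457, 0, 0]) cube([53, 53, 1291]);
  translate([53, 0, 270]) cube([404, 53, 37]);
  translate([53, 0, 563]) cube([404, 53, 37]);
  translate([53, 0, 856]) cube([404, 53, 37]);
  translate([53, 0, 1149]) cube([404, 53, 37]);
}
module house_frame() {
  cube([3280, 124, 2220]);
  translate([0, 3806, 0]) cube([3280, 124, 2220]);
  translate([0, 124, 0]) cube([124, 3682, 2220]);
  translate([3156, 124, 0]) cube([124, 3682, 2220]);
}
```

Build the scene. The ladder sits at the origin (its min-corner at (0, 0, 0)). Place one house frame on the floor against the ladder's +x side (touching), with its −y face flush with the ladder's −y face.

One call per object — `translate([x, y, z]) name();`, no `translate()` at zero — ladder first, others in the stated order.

ladder();
translate([510, 0, 0]) house_frame();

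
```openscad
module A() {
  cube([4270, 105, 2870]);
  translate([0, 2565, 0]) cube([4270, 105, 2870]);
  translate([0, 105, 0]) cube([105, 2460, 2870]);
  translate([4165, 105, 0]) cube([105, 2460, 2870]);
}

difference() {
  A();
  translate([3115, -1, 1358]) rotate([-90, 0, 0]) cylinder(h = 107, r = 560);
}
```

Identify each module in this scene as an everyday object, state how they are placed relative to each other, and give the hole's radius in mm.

A is a house frame. The house frame has a circular hole through its front wall. The hole's radius is 560 mm.

The subtracted cylinder has r = 560 mm.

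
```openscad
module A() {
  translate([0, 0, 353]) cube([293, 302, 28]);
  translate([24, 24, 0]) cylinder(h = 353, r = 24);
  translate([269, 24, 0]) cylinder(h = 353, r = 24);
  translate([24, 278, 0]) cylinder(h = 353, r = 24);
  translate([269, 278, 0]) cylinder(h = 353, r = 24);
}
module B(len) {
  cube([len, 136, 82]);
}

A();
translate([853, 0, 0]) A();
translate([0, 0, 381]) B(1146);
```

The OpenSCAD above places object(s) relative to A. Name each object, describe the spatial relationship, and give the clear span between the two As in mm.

A is a stool. B is a beam. A beam spans the tops of two stools. The clear span between the two stools is 560 mm.

Second stool starts at x = 853; first ends at x = 293; clear span = 853 − 293 = 560 mm.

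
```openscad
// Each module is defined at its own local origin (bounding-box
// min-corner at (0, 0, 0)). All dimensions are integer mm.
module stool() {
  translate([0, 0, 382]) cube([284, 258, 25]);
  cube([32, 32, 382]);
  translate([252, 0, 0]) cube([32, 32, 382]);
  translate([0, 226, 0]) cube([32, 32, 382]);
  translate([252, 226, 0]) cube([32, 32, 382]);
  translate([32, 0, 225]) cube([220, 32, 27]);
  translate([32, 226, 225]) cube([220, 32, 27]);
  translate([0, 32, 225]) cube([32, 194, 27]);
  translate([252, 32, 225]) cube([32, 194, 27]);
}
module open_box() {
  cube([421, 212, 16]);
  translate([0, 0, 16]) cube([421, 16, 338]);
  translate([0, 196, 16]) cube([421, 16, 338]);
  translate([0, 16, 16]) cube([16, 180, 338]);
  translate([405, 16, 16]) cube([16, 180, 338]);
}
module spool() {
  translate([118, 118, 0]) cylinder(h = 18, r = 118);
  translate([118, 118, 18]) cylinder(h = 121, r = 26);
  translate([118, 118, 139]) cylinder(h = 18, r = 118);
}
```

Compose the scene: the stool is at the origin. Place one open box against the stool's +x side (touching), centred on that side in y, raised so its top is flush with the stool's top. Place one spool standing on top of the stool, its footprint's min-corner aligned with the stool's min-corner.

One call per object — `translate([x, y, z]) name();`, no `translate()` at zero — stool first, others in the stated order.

stool();
translate([284, 23, 53]) open_box();
translate([0, 0, 407]) spool();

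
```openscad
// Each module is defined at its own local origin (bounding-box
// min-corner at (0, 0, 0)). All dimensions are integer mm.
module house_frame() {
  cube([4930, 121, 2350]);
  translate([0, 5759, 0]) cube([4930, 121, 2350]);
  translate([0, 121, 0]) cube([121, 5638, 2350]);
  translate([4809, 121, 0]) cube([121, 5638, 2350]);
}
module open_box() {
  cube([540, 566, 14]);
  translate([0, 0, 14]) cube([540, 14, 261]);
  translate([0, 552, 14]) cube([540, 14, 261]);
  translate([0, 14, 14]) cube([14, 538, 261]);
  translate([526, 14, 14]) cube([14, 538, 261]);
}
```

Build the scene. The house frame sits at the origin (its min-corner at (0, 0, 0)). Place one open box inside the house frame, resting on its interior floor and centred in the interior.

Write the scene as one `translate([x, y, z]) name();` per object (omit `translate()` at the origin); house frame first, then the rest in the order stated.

house_frame();
translate([2195, 2657, 0]) open_box();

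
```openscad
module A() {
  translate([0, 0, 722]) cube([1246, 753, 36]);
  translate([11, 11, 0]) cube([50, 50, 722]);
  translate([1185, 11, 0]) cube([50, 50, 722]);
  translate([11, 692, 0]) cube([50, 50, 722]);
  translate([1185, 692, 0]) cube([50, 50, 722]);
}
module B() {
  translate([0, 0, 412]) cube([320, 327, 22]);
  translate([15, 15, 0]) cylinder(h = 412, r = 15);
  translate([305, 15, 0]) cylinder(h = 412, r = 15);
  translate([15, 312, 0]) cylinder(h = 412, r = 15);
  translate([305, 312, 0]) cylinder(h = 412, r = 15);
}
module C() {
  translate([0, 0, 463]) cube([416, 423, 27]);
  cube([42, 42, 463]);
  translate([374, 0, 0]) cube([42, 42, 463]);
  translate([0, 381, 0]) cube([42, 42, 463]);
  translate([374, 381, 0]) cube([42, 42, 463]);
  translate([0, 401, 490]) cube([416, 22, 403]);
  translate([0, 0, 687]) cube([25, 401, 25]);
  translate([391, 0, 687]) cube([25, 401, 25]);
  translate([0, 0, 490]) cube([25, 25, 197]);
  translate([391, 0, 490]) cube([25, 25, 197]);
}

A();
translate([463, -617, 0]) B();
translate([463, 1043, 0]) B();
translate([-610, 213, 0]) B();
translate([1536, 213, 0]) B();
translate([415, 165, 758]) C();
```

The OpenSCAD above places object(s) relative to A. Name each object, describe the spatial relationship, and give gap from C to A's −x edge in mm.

The chair's min-x is at 415; the table's min-x is 0; gap = 415 mm.

A is a table. B is a stool. C is a chair. Four stools sit around the table at the −y, +y, −x, +x sides. The chair is on top of the table, centred. The gap from the chair to the table's −x edge is 415 mm.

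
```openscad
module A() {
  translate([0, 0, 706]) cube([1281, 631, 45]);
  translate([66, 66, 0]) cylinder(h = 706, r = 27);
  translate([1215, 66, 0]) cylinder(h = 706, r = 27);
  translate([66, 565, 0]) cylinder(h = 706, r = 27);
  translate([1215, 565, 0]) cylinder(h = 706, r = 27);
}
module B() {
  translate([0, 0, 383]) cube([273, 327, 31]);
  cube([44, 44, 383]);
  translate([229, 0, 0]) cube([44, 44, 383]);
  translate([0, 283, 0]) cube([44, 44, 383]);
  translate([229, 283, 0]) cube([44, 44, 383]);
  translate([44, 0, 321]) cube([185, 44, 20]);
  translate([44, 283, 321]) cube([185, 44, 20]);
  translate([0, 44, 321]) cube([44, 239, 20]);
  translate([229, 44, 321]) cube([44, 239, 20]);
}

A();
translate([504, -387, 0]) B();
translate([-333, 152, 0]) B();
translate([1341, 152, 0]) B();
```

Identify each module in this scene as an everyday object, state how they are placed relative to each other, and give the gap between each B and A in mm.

A is a table. B is a stool. Three stools sit around the table at the −y, −x, +x sides. The gap between each stool and the table is 60 mm.

Each stool's nearest face is 60 mm from the table's bounding box.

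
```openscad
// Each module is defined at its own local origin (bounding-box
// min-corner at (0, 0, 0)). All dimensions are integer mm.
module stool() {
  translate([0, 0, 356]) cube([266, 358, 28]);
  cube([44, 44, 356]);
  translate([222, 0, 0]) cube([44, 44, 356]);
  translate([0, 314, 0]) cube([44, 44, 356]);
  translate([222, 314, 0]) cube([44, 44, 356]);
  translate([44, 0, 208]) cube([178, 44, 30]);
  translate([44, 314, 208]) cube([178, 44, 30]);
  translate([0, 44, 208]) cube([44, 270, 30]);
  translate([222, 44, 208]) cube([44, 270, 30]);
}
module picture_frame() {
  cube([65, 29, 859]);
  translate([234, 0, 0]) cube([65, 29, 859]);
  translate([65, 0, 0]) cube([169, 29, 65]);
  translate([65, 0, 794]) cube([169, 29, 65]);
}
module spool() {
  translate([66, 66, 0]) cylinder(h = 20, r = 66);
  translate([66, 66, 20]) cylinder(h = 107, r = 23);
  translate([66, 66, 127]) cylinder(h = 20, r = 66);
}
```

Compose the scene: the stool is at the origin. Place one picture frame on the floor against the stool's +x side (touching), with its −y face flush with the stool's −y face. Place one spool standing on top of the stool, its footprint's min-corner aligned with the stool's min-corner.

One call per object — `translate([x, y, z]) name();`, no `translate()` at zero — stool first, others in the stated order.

stool();
translate([266, 0, 0]) picture_frame();
translate([0, 0, 384]) spool();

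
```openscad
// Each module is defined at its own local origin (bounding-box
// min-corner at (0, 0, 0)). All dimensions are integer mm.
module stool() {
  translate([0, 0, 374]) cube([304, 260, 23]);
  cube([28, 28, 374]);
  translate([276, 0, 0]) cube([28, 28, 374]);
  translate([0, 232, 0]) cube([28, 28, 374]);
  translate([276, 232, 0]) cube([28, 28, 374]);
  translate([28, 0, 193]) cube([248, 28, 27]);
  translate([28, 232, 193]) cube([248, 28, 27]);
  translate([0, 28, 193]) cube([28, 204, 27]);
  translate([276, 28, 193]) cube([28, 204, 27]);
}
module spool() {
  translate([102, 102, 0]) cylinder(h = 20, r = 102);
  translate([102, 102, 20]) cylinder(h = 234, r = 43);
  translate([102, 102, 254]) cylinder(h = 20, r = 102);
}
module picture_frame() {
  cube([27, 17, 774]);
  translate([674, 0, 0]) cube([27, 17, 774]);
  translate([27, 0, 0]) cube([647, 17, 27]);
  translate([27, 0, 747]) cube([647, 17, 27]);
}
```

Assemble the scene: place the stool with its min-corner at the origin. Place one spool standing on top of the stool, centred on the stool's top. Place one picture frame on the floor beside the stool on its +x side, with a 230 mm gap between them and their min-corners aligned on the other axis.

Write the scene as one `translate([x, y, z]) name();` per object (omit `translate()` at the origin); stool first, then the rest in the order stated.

stool();
translate([50, 28, 397]) spool();
translate([534, 0, 0]) picture_frame();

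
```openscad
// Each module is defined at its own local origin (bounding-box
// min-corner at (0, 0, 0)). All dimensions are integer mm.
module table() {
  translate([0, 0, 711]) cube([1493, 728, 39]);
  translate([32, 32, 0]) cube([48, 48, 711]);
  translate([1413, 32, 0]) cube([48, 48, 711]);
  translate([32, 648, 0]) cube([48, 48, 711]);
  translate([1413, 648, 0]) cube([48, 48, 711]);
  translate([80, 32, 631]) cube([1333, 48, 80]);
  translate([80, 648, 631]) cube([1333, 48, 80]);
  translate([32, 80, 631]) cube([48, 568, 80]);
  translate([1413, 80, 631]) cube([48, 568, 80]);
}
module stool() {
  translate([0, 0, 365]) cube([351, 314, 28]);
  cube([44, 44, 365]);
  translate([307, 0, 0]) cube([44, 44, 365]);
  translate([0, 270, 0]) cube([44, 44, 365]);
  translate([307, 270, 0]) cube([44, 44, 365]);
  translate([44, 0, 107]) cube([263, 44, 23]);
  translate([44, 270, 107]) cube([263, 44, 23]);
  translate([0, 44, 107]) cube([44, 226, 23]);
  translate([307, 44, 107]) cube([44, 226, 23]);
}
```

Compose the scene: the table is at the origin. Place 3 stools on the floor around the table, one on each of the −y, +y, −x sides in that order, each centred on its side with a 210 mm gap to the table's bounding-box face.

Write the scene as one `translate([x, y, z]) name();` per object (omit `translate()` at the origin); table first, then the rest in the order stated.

table();
translate([571, -524, 0]) stool();
translate([571, 938, 0]) stool();
translate([-561, 207, 0]) stool();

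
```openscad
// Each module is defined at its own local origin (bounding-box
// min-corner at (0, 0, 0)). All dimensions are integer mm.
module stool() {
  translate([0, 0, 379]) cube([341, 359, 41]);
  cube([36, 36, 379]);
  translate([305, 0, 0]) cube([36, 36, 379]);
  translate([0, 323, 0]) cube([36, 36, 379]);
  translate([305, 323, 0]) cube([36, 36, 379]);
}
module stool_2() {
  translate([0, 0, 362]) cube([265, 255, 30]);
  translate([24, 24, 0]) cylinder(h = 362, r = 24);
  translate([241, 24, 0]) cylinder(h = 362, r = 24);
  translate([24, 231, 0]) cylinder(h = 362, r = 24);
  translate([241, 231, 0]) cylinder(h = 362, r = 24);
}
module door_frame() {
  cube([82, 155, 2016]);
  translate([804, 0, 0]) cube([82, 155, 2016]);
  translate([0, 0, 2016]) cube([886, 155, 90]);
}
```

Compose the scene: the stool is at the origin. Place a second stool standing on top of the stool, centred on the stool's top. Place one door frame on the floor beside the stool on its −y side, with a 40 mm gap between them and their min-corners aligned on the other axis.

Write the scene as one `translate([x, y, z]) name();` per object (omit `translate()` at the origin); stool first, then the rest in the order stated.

stool();
translate([38, 52, 420]) stool_2();
translate([0, -195, 0]) door_frame();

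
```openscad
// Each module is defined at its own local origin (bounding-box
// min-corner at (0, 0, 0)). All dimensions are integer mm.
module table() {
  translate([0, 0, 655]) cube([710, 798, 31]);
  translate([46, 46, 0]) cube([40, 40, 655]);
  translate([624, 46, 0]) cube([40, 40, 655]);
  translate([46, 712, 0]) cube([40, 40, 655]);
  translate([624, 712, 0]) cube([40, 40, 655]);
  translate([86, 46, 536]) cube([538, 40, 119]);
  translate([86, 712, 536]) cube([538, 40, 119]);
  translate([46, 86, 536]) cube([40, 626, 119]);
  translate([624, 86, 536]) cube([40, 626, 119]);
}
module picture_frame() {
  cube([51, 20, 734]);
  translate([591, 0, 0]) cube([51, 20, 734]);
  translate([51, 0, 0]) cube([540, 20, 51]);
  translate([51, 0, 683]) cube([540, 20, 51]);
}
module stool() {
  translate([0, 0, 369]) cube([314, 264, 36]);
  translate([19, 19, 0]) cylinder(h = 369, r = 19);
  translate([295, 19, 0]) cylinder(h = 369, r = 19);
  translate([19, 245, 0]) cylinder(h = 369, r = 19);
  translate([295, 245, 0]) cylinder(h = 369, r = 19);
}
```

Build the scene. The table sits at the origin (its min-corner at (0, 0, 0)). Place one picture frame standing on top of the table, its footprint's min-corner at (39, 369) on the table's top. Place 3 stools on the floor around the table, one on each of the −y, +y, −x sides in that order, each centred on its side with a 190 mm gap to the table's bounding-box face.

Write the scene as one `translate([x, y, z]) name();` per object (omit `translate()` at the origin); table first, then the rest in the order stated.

table();
translate([39, 369, 686]) picture_frame();
translate([198, -454, 0]) stool();
translate([198, 988, 0]) stool();
translate([-504, 267, 0]) stool();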